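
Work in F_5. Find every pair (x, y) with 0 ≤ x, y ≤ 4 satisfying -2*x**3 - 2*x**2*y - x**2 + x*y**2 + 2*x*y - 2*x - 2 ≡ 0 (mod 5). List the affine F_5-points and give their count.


Affine F_5-points: {(2, 3), (2, 4), (3, 1), (3, 3), (4, 3)}; count = 5.

For each of the 25 pairs (x, y) ∈ F_5², evaluate f(x, y) mod 5. Record the zeros.
  x = 0: [0↦3, 1↦3, 2↦3, 3↦3, 4↦3]  zeros at y ∈ ∅
  x = 1: [0↦3, 1↦4, 2↦2, 3↦2, 4↦4]  zeros at y ∈ ∅
  x = 2: [0↦4, 1↦2, 2↦4, 3↦0, 4↦0]  zeros at y ∈ {3, 4}
  x = 3: [0↦4, 1↦0, 2↦2, 3↦0, 4↦4]  zeros at y ∈ {1, 3}
  x = 4: [0↦1, 1↦1, 2↦4, 3↦0, 4↦4]  zeros at y ∈ {3}
Collecting zeros: affine points = {(2, 3), (2, 4), (3, 1), (3, 3), (4, 3)}.
Total count |C(F_5)_aff| = 5.


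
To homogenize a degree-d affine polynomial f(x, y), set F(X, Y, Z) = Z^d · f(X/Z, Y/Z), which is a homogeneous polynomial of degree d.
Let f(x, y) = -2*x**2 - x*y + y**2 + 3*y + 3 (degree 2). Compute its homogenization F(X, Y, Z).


F(X, Y, Z) = -2*X**2 - X*Y + Y**2 + 3*Y*Z + 3*Z**2

deg(f) = 2.
Substitute x = X/Z, y = Y/Z into f, then multiply by Z^2.
  monomial -2·x^2·y^0 ↦ -2·X^2·Y^0·Z^0.
  monomial -1·x^1·y^1 ↦ -1·X^1·Y^1·Z^0.
  monomial 1·x^0·y^2 ↦ 1·X^0·Y^2·Z^0.
  monomial 3·x^0·y^1 ↦ 3·X^0·Y^1·Z^1.
  monomial 3·x^0·y^0 ↦ 3·X^0·Y^0·Z^2.
Collecting: F(X, Y, Z) = -2*X**2 - X*Y + Y**2 + 3*Y*Z + 3*Z**2.


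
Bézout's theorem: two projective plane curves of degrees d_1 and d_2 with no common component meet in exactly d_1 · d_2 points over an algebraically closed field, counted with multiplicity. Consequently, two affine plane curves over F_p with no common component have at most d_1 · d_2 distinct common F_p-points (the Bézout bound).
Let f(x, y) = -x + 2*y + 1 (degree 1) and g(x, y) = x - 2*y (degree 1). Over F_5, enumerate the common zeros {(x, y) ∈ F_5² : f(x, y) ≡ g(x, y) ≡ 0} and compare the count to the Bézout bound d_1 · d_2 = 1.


Common zeros: ∅; count = 0; Bézout bound = 1.

deg(f) = 1, deg(g) = 1, so Bézout bound = 1.
Scan x ∈ F_5. For each x, list the y ∈ F_5 with f(x, y) ≡ 0 and those with g(x, y) ≡ 0 (mod 5); the common zeros in that column are the intersection.
  x = 0: f ≡ 0 at y ∈ {2}; g ≡ 0 at y ∈ {0}; common: ∅.
  x = 1: f ≡ 0 at y ∈ {0}; g ≡ 0 at y ∈ {3}; common: ∅.
  x = 2: f ≡ 0 at y ∈ {3}; g ≡ 0 at y ∈ {1}; common: ∅.
  x = 3: f ≡ 0 at y ∈ {1}; g ≡ 0 at y ∈ {4}; common: ∅.
  x = 4: f ≡ 0 at y ∈ {4}; g ≡ 0 at y ∈ {2}; common: ∅.
Collecting: common zeros = ∅, so the count is 0.
Comparison with the Bézout bound: 0 ≤ 1 = deg(f)·deg(g), as expected for curves with no common component (the affine F_5-count falls short of the bound because intersections may lie at infinity, over extension fields, or carry multiplicity).


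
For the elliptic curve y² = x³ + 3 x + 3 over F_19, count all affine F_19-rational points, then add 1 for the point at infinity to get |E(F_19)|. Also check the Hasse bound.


Affine points = {(1, 8), (1, 11), (2, 6), (2, 13), (3, 1), (3, 18), (6, 3), (6, 16), (7, 5), (7, 14), (8, 8), (8, 11), (10, 8), (10, 11), (12, 0), (13, 4), (13, 15), (16, 9), (16, 10)}; affine count = 19; |E(F_19)| = 20.

Discriminant check: Δ ∝ 4a³ + 27b² = 4·3³ + 27·3² = 4·27 + 27·9 ≡ 9 (mod 19). Nonzero ⇒ E is nonsingular.
For each x ∈ F_19, compute rhs = x³ + 3·x + 3 mod 19, then count y ∈ F_19 with y² ≡ rhs.
  x = 0: rhs = 3, matching y values: none (0 points).
  x = 1: rhs = 7, matching y values: 8, 11 (2 points).
  x = 2: rhs = 17, matching y values: 6, 13 (2 points).
  x = 3: rhs = 1, matching y values: 1, 18 (2 points).
  x = 4: rhs = 3, matching y values: none (0 points).
  x = 5: rhs = 10, matching y values: none (0 points).
  x = 6: rhs = 9, matching y values: 3, 16 (2 points).
  x = 7: rhs = 6, matching y values: 5, 14 (2 points).
  x = 8: rhs = 7, matching y values: 8, 11 (2 points).
  x = 9: rhs = 18, matching y values: none (0 points).
  x = 10: rhs = 7, matching y values: 8, 11 (2 points).
  x = 11: rhs = 18, matching y values: none (0 points).
  x = 12: rhs = 0, matching y values: 0 (1 points).
  x = 13: rhs = 16, matching y values: 4, 15 (2 points).
  x = 14: rhs = 15, matching y values: none (0 points).
  x = 15: rhs = 3, matching y values: none (0 points).
  x = 16: rhs = 5, matching y values: 9, 10 (2 points).
  x = 17: rhs = 8, matching y values: none (0 points).
  x = 18: rhs = 18, matching y values: none (0 points).
Total affine count: 19.
Full point count |E(F_19)| = 19 + 1 = 20.
Hasse bound: |20 − (19+1)| = |0| = 0 ≤ 2√19 ≈ 8.7178 ✓.


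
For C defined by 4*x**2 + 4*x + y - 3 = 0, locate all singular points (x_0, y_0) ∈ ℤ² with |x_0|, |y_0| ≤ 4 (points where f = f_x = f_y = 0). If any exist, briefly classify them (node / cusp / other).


No singular points in the scanned grid; C is smooth there.

Compute partial derivatives:
  f_x = 8*x + 4.
  f_y = 1.
f_y = 1 is a nonzero constant, so f_y never vanishes: no point (x, y) can satisfy f = f_x = f_y = 0. In particular no (x, y) ∈ {−4, ..., 4}² is singular; the curve is smooth.


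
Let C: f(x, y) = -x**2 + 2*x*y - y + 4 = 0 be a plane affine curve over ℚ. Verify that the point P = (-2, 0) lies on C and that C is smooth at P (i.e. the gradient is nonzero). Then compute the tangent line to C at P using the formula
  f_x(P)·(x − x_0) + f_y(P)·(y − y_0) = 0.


Tangent line at P: 4*x - 5*y + 8 = 0.

Step 1: f(-2, 0) = 0, so P lies on C.
Step 2: partial derivatives
  f_x(x, y) = -2*x + 2*y, f_y(x, y) = 2*x - 1.
  f_x(P) = 4, f_y(P) = -5 (gradient nonzero, so P is smooth).
Step 3: tangent line at P: 4·(x − -2) + -5·(y − 0) = 0.
Expanding: 4*x - 5*y + 8 = 0.


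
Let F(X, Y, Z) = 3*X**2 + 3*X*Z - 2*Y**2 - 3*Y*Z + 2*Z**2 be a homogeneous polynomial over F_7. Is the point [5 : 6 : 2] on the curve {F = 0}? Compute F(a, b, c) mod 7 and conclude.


F(5,6,2) ≡ 5 (mod 7); P is NOT on the curve.

Evaluate F(5, 6, 2) term-by-term (mod 7).
  3*X**2 ↦ 3·25·1·1 = 75
  3*X*Z ↦ 3·5·1·2 = 30
  -2*Y**2 ↦ -2·1·36·1 = -72
  -3*Y*Z ↦ -3·1·6·2 = -36
  2*Z**2 ↦ 2·1·1·4 = 8
Sum: F(5, 6, 2) = (75) + (30) + (-72) + (-36) + (8) = 5.
Reducing mod 7: 5 ≡ 5 (mod 7).
Since F(a, b, c) ≡ 5 ≠ 0 (mod 7), P does NOT lie on the curve.


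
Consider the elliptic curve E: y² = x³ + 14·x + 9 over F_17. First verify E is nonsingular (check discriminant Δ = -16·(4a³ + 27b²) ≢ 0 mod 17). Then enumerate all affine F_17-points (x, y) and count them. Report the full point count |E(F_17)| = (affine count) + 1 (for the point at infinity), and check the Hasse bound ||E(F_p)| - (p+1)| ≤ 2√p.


Affine points = {(0, 3), (0, 14), (5, 0), (7, 5), (7, 12), (8, 2), (8, 15), (11, 7), (11, 10), (12, 1), (12, 16), (13, 5), (13, 12), (14, 5), (14, 12)}; affine count = 15; |E(F_17)| = 16.

Discriminant check: Δ ∝ 4a³ + 27b² = 4·14³ + 27·9² = 4·2744 + 27·81 ≡ 5 (mod 17). Nonzero ⇒ E is nonsingular.
For each x ∈ F_17, compute rhs = x³ + 14·x + 9 mod 17, then count y ∈ F_17 with y² ≡ rhs.
  x = 0: rhs = 9, matching y values: 3, 14 (2 points).
  x = 1: rhs = 7, matching y values: none (0 points).
  x = 2: rhs = 11, matching y values: none (0 points).
  x = 3: rhs = 10, matching y values: none (0 points).
  x = 4: rhs = 10, matching y values: none (0 points).
  x = 5: rhs = 0, matching y values: 0 (1 points).
  x = 6: rhs = 3, matching y values: none (0 points).
  x = 7: rhs = 8, matching y values: 5, 12 (2 points).
  x = 8: rhs = 4, matching y values: 2, 15 (2 points).
  x = 9: rhs = 14, matching y values: none (0 points).
  x = 10: rhs = 10, matching y values: none (0 points).
  x = 11: rhs = 15, matching y values: 7, 10 (2 points).
  x = 12: rhs = 1, matching y values: 1, 16 (2 points).
  x = 13: rhs = 8, matching y values: 5, 12 (2 points).
  x = 14: rhs = 8, matching y values: 5, 12 (2 points).
  x = 15: rhs = 7, matching y values: none (0 points).
  x = 16: rhs = 11, matching y values: none (0 points).
Total affine count: 15.
Full point count |E(F_17)| = 15 + 1 = 16.
Hasse bound: |16 − (17+1)| = |-2| = 2 ≤ 2√17 ≈ 8.2462 ✓.


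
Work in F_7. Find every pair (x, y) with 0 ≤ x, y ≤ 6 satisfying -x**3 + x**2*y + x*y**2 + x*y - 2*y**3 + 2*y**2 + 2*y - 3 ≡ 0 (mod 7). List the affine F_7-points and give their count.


Affine F_7-points: {(0, 2), (0, 4), (1, 2), (5, 1), (6, 5)}; count = 5.

For each of the 49 pairs (x, y) ∈ F_7², evaluate f(x, y) mod 7. Record the zeros.
  x = 0: [0↦4, 1↦6, 2↦0, 3↦2, 4↦0, 5↦3, 6↦6]  zeros at y ∈ {2, 4}
  x = 1: [0↦3, 1↦1, 2↦0, 3↦2, 4↦2, 5↦2, 6↦4]  zeros at y ∈ {2}
  x = 2: [0↦3, 1↦6, 2↦5, 3↦2, 4↦6, 5↦5, 6↦1]  zeros at y ∈ ∅
  x = 3: [0↦5, 1↦1, 2↦2, 3↦3, 4↦6, 5↦6, 6↦5]  zeros at y ∈ ∅
  x = 4: [0↦3, 1↦1, 2↦6, 3↦6, 4↦3, 5↦6, 6↦3]  zeros at y ∈ ∅
  x = 5: [0↦5, 1↦0, 2↦4, 3↦5, 4↦5, 5↦6, 6↦3]  zeros at y ∈ {1}
  x = 6: [0↦5, 1↦6, 2↦4, 3↦1, 4↦6, 5↦0, 6↦6]  zeros at y ∈ {5}
Collecting zeros: affine points = {(0, 2), (0, 4), (1, 2), (5, 1), (6, 5)}.
Total count |C(F_7)_aff| = 5.


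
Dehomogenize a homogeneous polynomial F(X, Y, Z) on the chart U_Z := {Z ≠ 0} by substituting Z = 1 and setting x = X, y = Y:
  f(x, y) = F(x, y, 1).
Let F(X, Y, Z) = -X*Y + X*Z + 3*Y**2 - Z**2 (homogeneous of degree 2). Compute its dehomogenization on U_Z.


f(x, y) = -x*y + x + 3*y**2 - 1

On U_Z we set Z = 1. Each monomial c·X^i·Y^j·Z^k in F becomes c·x^i·y^j·1^k = c·x^i·y^j.
Substituting Z = 1: F(X, Y, 1) = -x*y + x + 3*y**2 - 1.
Note: deg(f) ≤ deg(F) = 2; strict inequality happens when F is divisible by Z (lost terms).


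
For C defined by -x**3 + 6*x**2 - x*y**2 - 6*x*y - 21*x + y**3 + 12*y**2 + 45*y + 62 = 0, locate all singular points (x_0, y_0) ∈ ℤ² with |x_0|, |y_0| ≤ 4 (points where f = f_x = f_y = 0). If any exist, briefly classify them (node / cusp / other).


Singular points: {(2, -3)}; classification: cusp.

Compute partial derivatives:
  f_x = -3*x**2 + 12*x - y**2 - 6*y - 21.
  f_y = -2*x*y - 6*x + 3*y**2 + 24*y + 45.
Scan x_0 ∈ {−4, ..., 4}. For each x_0, f_y(x_0, y) is a polynomial in y; find its integer roots y ∈ {−4, ..., 4}, then test f_x and f at those candidates.
  x = -4: f_y(-4, y) = 3*y**2 + 32*y + 69; vanishes at y ∈ {-3}. (-4, -3): f_x = -108 ≠ 0.
  x = -3: f_y(-3, y) = 3*y**2 + 30*y + 63; vanishes at y ∈ {-3}. (-3, -3): f_x = -75 ≠ 0.
  x = -2: f_y(-2, y) = 3*y**2 + 28*y + 57; vanishes at y ∈ {-3}. (-2, -3): f_x = -48 ≠ 0.
  x = -1: f_y(-1, y) = 3*y**2 + 26*y + 51; vanishes at y ∈ {-3}. (-1, -3): f_x = -27 ≠ 0.
  x = 0: f_y(0, y) = 3*y**2 + 24*y + 45; vanishes at y ∈ {-3}. (0, -3): f_x = -12 ≠ 0.
  x = 1: f_y(1, y) = 3*y**2 + 22*y + 39; vanishes at y ∈ {-3}. (1, -3): f_x = -3 ≠ 0.
  x = 2: f_y(2, y) = 3*y**2 + 20*y + 33; vanishes at y ∈ {-3}. (2, -3): f_x = 0, f = 0 — SINGULAR.
  x = 3: f_y(3, y) = 3*y**2 + 18*y + 27; vanishes at y ∈ {-3}. (3, -3): f_x = -3 ≠ 0.
  x = 4: f_y(4, y) = 3*y**2 + 16*y + 21; vanishes at y ∈ {-3}. (4, -3): f_x = -12 ≠ 0.
Only singular point on the grid: (2, -3).
Classify: substitute x = 2 + u, y = -3 + v and expand: f = -u**3 - u*v**2 + v**3 + v**2.
No constant or linear terms (consistent with a singular point). Quadratic part: v**2. Cubic part: -u**3 - u*v**2 + v**3.
The quadratic part v**2 is a perfect square, so there is a single (double) tangent line v = 0, i.e. y = -3. Restricting the cubic part to that line (v = 0) leaves -u**3 ≠ 0, so f is not divisible by v and the branch is v² ≈ u**3 to lowest order — this is a cusp.
Classification: cusp.


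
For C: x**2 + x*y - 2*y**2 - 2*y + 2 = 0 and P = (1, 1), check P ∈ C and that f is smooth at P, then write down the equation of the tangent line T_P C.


Tangent line at P: 3*x - 5*y + 2 = 0.

Step 1: f(1, 1) = 0, so P lies on C.
Step 2: partial derivatives
  f_x(x, y) = 2*x + y, f_y(x, y) = x - 4*y - 2.
  f_x(P) = 3, f_y(P) = -5 (gradient nonzero, so P is smooth).
Step 3: tangent line at P: 3·(x − 1) + -5·(y − 1) = 0.
Expanding: 3*x - 5*y + 2 = 0.


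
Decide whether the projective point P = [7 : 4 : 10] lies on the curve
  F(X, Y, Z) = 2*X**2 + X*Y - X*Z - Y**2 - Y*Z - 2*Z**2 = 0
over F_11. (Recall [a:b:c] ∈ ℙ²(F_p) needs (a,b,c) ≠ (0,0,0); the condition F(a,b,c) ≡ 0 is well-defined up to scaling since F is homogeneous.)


F(7,4,10) ≡ 9 (mod 11); P is NOT on the curve.

Evaluate F(7, 4, 10) term-by-term (mod 11).
  2*X**2 ↦ 2·49·1·1 = 98
  X*Y ↦ 1·7·4·1 = 28
  -X*Z ↦ -1·7·1·10 = -70
  -Y**2 ↦ -1·1·16·1 = -16
  -Y*Z ↦ -1·1·4·10 = -40
  -2*Z**2 ↦ -2·1·1·100 = -200
Sum: F(7, 4, 10) = (98) + (28) + (-70) + (-16) + (-40) + (-200) = -200.
Reducing mod 11: -200 ≡ 9 (mod 11).
Since F(a, b, c) ≡ 9 ≠ 0 (mod 11), P does NOT lie on the curve.


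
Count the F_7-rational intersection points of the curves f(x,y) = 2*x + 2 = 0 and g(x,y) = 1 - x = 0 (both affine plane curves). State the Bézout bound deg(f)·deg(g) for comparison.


Common zeros: ∅; count = 0; Bézout bound = 1.

deg(f) = 1, deg(g) = 1, so Bézout bound = 1.
Scan x ∈ F_7. For each x, list the y ∈ F_7 with f(x, y) ≡ 0 and those with g(x, y) ≡ 0 (mod 7); the common zeros in that column are the intersection.
  x = 0: f ≡ 0 at y ∈ ∅; g ≡ 0 at y ∈ ∅; common: ∅.
  x = 1: f ≡ 0 at y ∈ ∅; g ≡ 0 at y ∈ {0, 1, 2, 3, 4, 5, 6}; common: ∅.
  x = 2: f ≡ 0 at y ∈ ∅; g ≡ 0 at y ∈ ∅; common: ∅.
  x = 3: f ≡ 0 at y ∈ ∅; g ≡ 0 at y ∈ ∅; common: ∅.
  x = 4: f ≡ 0 at y ∈ ∅; g ≡ 0 at y ∈ ∅; common: ∅.
  x = 5: f ≡ 0 at y ∈ ∅; g ≡ 0 at y ∈ ∅; common: ∅.
  x = 6: f ≡ 0 at y ∈ {0, 1, 2, 3, 4, 5, 6}; g ≡ 0 at y ∈ ∅; common: ∅.
Collecting: common zeros = ∅, so the count is 0.
Comparison with the Bézout bound: 0 ≤ 1 = deg(f)·deg(g), as expected for curves with no common component (the affine F_7-count falls short of the bound because intersections may lie at infinity, over extension fields, or carry multiplicity).


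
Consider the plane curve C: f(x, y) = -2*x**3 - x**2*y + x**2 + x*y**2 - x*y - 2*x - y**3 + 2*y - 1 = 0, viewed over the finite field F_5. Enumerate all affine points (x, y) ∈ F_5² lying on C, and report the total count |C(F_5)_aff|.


Affine F_5-points: {(0, 1), (0, 2), (2, 1), (2, 2), (2, 4), (3, 1)}; count = 6.

For each of the 25 pairs (x, y) ∈ F_5², evaluate f(x, y) mod 5. Record the zeros.
  x = 0: [0↦4, 1↦0, 2↦0, 3↦3, 4↦3]  zeros at y ∈ {1, 2}
  x = 1: [0↦1, 1↦1, 2↦2, 3↦3, 4↦3]  zeros at y ∈ ∅
  x = 2: [0↦3, 1↦0, 2↦0, 3↦2, 4↦0]  zeros at y ∈ {1, 2, 4}
  x = 3: [0↦3, 1↦0, 2↦2, 3↦3, 4↦2]  zeros at y ∈ {1}
  x = 4: [0↦4, 1↦4, 2↦1, 3↦4, 4↦2]  zeros at y ∈ ∅
Collecting zeros: affine points = {(0, 1), (0, 2), (2, 1), (2, 2), (2, 4), (3, 1)}.
Total count |C(F_5)_aff| = 6.


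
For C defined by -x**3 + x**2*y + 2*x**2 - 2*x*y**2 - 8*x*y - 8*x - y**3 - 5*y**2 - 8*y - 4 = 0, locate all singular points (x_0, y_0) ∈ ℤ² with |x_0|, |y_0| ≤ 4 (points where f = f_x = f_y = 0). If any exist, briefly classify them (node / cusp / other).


Singular points: {(0, -2)}; classification: cusp.

Compute partial derivatives:
  f_x = -3*x**2 + 2*x*y + 4*x - 2*y**2 - 8*y - 8.
  f_y = x**2 - 4*x*y - 8*x - 3*y**2 - 10*y - 8.
Scan x_0 ∈ {−4, ..., 4}. For each x_0, f_y(x_0, y) is a polynomial in y; find its integer roots y ∈ {−4, ..., 4}, then test f_x and f at those candidates.
  x = -4: f_y(-4, y) = -3*y**2 + 6*y + 40; no integer root y with |y| ≤ 4.
  x = -3: f_y(-3, y) = -3*y**2 + 2*y + 25; no integer root y with |y| ≤ 4.
  x = -2: f_y(-2, y) = -3*y**2 - 2*y + 12; no integer root y with |y| ≤ 4.
  x = -1: f_y(-1, y) = -3*y**2 - 6*y + 1; no integer root y with |y| ≤ 4.
  x = 0: f_y(0, y) = -3*y**2 - 10*y - 8; vanishes at y ∈ {-2}. (0, -2): f_x = 0, f = 0 — SINGULAR.
  x = 1: f_y(1, y) = -3*y**2 - 14*y - 15; vanishes at y ∈ {-3}. (1, -3): f_x = -7 ≠ 0.
  x = 2: f_y(2, y) = -3*y**2 - 18*y - 20; no integer root y with |y| ≤ 4.
  x = 3: f_y(3, y) = -3*y**2 - 22*y - 23; no integer root y with |y| ≤ 4.
  x = 4: f_y(4, y) = -3*y**2 - 26*y - 24; no integer root y with |y| ≤ 4.
Only singular point on the grid: (0, -2).
Classify: substitute x = 0 + u, y = -2 + v and expand: f = -u**3 + u**2*v - 2*u*v**2 - v**3 + v**2.
No constant or linear terms (consistent with a singular point). Quadratic part: v**2. Cubic part: -u**3 + u**2*v - 2*u*v**2 - v**3.
The quadratic part v**2 is a perfect square, so there is a single (double) tangent line v = 0, i.e. y = -2. Restricting the cubic part to that line (v = 0) leaves -u**3 ≠ 0, so f is not divisible by v and the branch is v² ≈ u**3 to lowest order — this is a cusp.
Classification: cusp.


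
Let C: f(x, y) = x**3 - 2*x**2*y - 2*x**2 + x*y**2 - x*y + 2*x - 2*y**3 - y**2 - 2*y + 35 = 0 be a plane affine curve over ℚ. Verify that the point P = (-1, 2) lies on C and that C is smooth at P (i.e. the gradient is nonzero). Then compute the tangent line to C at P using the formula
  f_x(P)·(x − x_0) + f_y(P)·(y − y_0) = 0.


Tangent line at P: 19*x - 35*y + 89 = 0.

Step 1: f(-1, 2) = 0, so P lies on C.
Step 2: partial derivatives
  f_x(x, y) = 3*x**2 - 4*x*y - 4*x + y**2 - y + 2, f_y(x, y) = -2*x**2 + 2*x*y - x - 6*y**2 - 2*y - 2.
  f_x(P) = 19, f_y(P) = -35 (gradient nonzero, so P is smooth).
Step 3: tangent line at P: 19·(x − -1) + -35·(y − 2) = 0.
Expanding: 19*x - 35*y + 89 = 0.


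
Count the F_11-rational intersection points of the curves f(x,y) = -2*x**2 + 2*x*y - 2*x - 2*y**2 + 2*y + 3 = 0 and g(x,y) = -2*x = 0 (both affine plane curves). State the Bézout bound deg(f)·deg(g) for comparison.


Common zeros: ∅; count = 0; Bézout bound = 2.

deg(f) = 2, deg(g) = 1, so Bézout bound = 2.
Scan x ∈ F_11. For each x, list the y ∈ F_11 with f(x, y) ≡ 0 and those with g(x, y) ≡ 0 (mod 11); the common zeros in that column are the intersection.
  x = 0: f ≡ 0 at y ∈ ∅; g ≡ 0 at y ∈ {0, 1, 2, 3, 4, 5, 6, 7, 8, 9, 10}; common: ∅.
  x = 1: f ≡ 0 at y ∈ ∅; g ≡ 0 at y ∈ ∅; common: ∅.
  x = 2: f ≡ 0 at y ∈ ∅; g ≡ 0 at y ∈ ∅; common: ∅.
  x = 3: f ≡ 0 at y ∈ ∅; g ≡ 0 at y ∈ ∅; common: ∅.
  x = 4: f ≡ 0 at y ∈ ∅; g ≡ 0 at y ∈ ∅; common: ∅.
  x = 5: f ≡ 0 at y ∈ ∅; g ≡ 0 at y ∈ ∅; common: ∅.
  x = 6: f ≡ 0 at y ∈ ∅; g ≡ 0 at y ∈ ∅; common: ∅.
  x = 7: f ≡ 0 at y ∈ {4}; g ≡ 0 at y ∈ ∅; common: ∅.
  x = 8: f ≡ 0 at y ∈ ∅; g ≡ 0 at y ∈ ∅; common: ∅.
  x = 9: f ≡ 0 at y ∈ ∅; g ≡ 0 at y ∈ ∅; common: ∅.
  x = 10: f ≡ 0 at y ∈ ∅; g ≡ 0 at y ∈ ∅; common: ∅.
Collecting: common zeros = ∅, so the count is 0.
Comparison with the Bézout bound: 0 ≤ 2 = deg(f)·deg(g), as expected for curves with no common component (the affine F_11-count falls short of the bound because intersections may lie at infinity, over extension fields, or carry multiplicity).


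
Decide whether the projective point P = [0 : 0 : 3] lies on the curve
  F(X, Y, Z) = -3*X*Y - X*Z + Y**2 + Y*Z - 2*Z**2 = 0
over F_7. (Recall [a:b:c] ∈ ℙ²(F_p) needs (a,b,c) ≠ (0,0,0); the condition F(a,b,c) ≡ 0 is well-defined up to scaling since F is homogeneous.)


F(0,0,3) ≡ 3 (mod 7); P is NOT on the curve.

Evaluate F(0, 0, 3) term-by-term (mod 7).
  -3*X*Y ↦ -3·0·0·1 = 0
  -X*Z ↦ -1·0·1·3 = 0
  Y**2 ↦ 1·1·0·1 = 0
  Y*Z ↦ 1·1·0·3 = 0
  -2*Z**2 ↦ -2·1·1·9 = -18
Sum: F(0, 0, 3) = (0) + (0) + (0) + (0) + (-18) = -18.
Reducing mod 7: -18 ≡ 3 (mod 7).
Since F(a, b, c) ≡ 3 ≠ 0 (mod 7), P does NOT lie on the curve.


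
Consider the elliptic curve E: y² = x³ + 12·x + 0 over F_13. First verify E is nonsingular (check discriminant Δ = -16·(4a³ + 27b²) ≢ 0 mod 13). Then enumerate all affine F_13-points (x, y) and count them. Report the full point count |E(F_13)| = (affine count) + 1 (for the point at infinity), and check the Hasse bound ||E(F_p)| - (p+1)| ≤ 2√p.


Affine points = {(0, 0), (1, 0), (5, 4), (5, 9), (8, 6), (8, 7), (12, 0)}; affine count = 7; |E(F_13)| = 8.

Discriminant check: Δ ∝ 4a³ + 27b² = 4·12³ + 27·0² = 4·1728 + 27·0 ≡ 9 (mod 13). Nonzero ⇒ E is nonsingular.
For each x ∈ F_13, compute rhs = x³ + 12·x + 0 mod 13, then count y ∈ F_13 with y² ≡ rhs.
  x = 0: rhs = 0, matching y values: 0 (1 points).
  x = 1: rhs = 0, matching y values: 0 (1 points).
  x = 2: rhs = 6, matching y values: none (0 points).
  x = 3: rhs = 11, matching y values: none (0 points).
  x = 4: rhs = 8, matching y values: none (0 points).
  x = 5: rhs = 3, matching y values: 4, 9 (2 points).
  x = 6: rhs = 2, matching y values: none (0 points).
  x = 7: rhs = 11, matching y values: none (0 points).
  x = 8: rhs = 10, matching y values: 6, 7 (2 points).
  x = 9: rhs = 5, matching y values: none (0 points).
  x = 10: rhs = 2, matching y values: none (0 points).
  x = 11: rhs = 7, matching y values: none (0 points).
  x = 12: rhs = 0, matching y values: 0 (1 points).
Total affine count: 7.
Full point count |E(F_13)| = 7 + 1 = 8.
Hasse bound: |8 − (13+1)| = |-6| = 6 ≤ 2√13 ≈ 7.2111 ✓.


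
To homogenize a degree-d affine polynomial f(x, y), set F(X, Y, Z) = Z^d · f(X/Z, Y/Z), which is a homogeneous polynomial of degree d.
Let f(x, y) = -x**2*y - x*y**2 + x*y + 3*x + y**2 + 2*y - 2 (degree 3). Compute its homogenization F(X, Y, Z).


F(X, Y, Z) = -X**2*Y - X*Y**2 + X*Y*Z + 3*X*Z**2 + Y**2*Z + 2*Y*Z**2 - 2*Z**3

deg(f) = 3.
Substitute x = X/Z, y = Y/Z into f, then multiply by Z^3.
  monomial -1·x^2·y^1 ↦ -1·X^2·Y^1·Z^0.
  monomial -1·x^1·y^2 ↦ -1·X^1·Y^2·Z^0.
  monomial 1·x^1·y^1 ↦ 1·X^1·Y^1·Z^1.
  monomial 3·x^1·y^0 ↦ 3·X^1·Y^0·Z^2.
  monomial 1·x^0·y^2 ↦ 1·X^0·Y^2·Z^1.
  monomial 2·x^0·y^1 ↦ 2·X^0·Y^1·Z^2.
  monomial -2·x^0·y^0 ↦ -2·X^0·Y^0·Z^3.
Collecting: F(X, Y, Z) = -X**2*Y - X*Y**2 + X*Y*Z + 3*X*Z**2 + Y**2*Z + 2*Y*Z**2 - 2*Z**3.


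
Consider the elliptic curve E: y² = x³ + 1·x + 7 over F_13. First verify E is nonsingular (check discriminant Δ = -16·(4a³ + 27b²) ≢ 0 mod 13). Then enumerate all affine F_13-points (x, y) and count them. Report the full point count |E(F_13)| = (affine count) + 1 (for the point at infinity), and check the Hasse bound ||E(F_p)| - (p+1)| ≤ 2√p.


Affine points = {(1, 3), (1, 10), (2, 2), (2, 11), (4, 6), (4, 7), (9, 2), (9, 11), (10, 4), (10, 9), (11, 6), (11, 7)}; affine count = 12; |E(F_13)| = 13.

Discriminant check: Δ ∝ 4a³ + 27b² = 4·1³ + 27·7² = 4·1 + 27·49 ≡ 1 (mod 13). Nonzero ⇒ E is nonsingular.
For each x ∈ F_13, compute rhs = x³ + 1·x + 7 mod 13, then count y ∈ F_13 with y² ≡ rhs.
  x = 0: rhs = 7, matching y values: none (0 points).
  x = 1: rhs = 9, matching y values: 3, 10 (2 points).
  x = 2: rhs = 4, matching y values: 2, 11 (2 points).
  x = 3: rhs = 11, matching y values: none (0 points).
  x = 4: rhs = 10, matching y values: 6, 7 (2 points).
  x = 5: rhs = 7, matching y values: none (0 points).
  x = 6: rhs = 8, matching y values: none (0 points).
  x = 7: rhs = 6, matching y values: none (0 points).
  x = 8: rhs = 7, matching y values: none (0 points).
  x = 9: rhs = 4, matching y values: 2, 11 (2 points).
  x = 10: rhs = 3, matching y values: 4, 9 (2 points).
  x = 11: rhs = 10, matching y values: 6, 7 (2 points).
  x = 12: rhs = 5, matching y values: none (0 points).
Total affine count: 12.
Full point count |E(F_13)| = 12 + 1 = 13.
Hasse bound: |13 − (13+1)| = |-1| = 1 ≤ 2√13 ≈ 7.2111 ✓.


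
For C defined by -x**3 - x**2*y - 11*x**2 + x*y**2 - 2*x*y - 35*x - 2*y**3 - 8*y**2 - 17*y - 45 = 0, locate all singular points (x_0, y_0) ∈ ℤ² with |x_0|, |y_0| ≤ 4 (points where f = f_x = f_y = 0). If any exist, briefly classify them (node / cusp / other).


Singular points: {(-3, -2)}; classification: cusp.

Compute partial derivatives:
  f_x = -3*x**2 - 2*x*y - 22*x + y**2 - 2*y - 35.
  f_y = -x**2 + 2*x*y - 2*x - 6*y**2 - 16*y - 17.
Scan x_0 ∈ {−4, ..., 4}. For each x_0, f_y(x_0, y) is a polynomial in y; find its integer roots y ∈ {−4, ..., 4}, then test f_x and f at those candidates.
  x = -4: f_y(-4, y) = -6*y**2 - 24*y - 25; no integer root y with |y| ≤ 4.
  x = -3: f_y(-3, y) = -6*y**2 - 22*y - 20; vanishes at y ∈ {-2}. (-3, -2): f_x = 0, f = 0 — SINGULAR.
  x = -2: f_y(-2, y) = -6*y**2 - 20*y - 17; no integer root y with |y| ≤ 4.
  x = -1: f_y(-1, y) = -6*y**2 - 18*y - 16; no integer root y with |y| ≤ 4.
  x = 0: f_y(0, y) = -6*y**2 - 16*y - 17; no integer root y with |y| ≤ 4.
  x = 1: f_y(1, y) = -6*y**2 - 14*y - 20; no integer root y with |y| ≤ 4.
  x = 2: f_y(2, y) = -6*y**2 - 12*y - 25; no integer root y with |y| ≤ 4.
  x = 3: f_y(3, y) = -6*y**2 - 10*y - 32; no integer root y with |y| ≤ 4.
  x = 4: f_y(4, y) = -6*y**2 - 8*y - 41; no integer root y with |y| ≤ 4.
Only singular point on the grid: (-3, -2).
Classify: substitute x = -3 + u, y = -2 + v and expand: f = -u**3 - u**2*v + u*v**2 - 2*v**3 + v**2.
No constant or linear terms (consistent with a singular point). Quadratic part: v**2. Cubic part: -u**3 - u**2*v + u*v**2 - 2*v**3.
The quadratic part v**2 is a perfect square, so there is a single (double) tangent line v = 0, i.e. y = -2. Restricting the cubic part to that line (v = 0) leaves -u**3 ≠ 0, so f is not divisible by v and the branch is v² ≈ u**3 to lowest order — this is a cusp.
Classification: cusp.


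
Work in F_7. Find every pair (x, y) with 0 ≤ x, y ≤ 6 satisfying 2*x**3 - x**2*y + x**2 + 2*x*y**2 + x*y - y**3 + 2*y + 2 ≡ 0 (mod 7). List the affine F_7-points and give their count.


Affine F_7-points: {(3, 5), (4, 3), (5, 2), (5, 4), (6, 6)}; count = 5.

For each of the 49 pairs (x, y) ∈ F_7², evaluate f(x, y) mod 7. Record the zeros.
  x = 0: [0↦2, 1↦3, 2↦5, 3↦2, 4↦2, 5↦6, 6↦1]  zeros at y ∈ ∅
  x = 1: [0↦5, 1↦1, 2↦2, 3↦2, 4↦2, 5↦3, 6↦6]  zeros at y ∈ ∅
  x = 2: [0↦1, 1↦4, 2↦2, 3↦3, 4↦1, 5↦4, 6↦6]  zeros at y ∈ ∅
  x = 3: [0↦2, 1↦3, 2↦3, 3↦3, 4↦4, 5↦0, 6↦6]  zeros at y ∈ {5}
  x = 4: [0↦6, 1↦3, 2↦3, 3↦0, 4↦2, 5↦3, 6↦4]  zeros at y ∈ {3}
  x = 5: [0↦4, 1↦2, 2↦0, 3↦6, 4↦0, 5↦4, 6↦5]  zeros at y ∈ {2, 4}
  x = 6: [0↦1, 1↦5, 2↦6, 3↦5, 4↦3, 5↦1, 6↦0]  zeros at y ∈ {6}
Collecting zeros: affine points = {(3, 5), (4, 3), (5, 2), (5, 4), (6, 6)}.
Total count |C(F_7)_aff| = 5.


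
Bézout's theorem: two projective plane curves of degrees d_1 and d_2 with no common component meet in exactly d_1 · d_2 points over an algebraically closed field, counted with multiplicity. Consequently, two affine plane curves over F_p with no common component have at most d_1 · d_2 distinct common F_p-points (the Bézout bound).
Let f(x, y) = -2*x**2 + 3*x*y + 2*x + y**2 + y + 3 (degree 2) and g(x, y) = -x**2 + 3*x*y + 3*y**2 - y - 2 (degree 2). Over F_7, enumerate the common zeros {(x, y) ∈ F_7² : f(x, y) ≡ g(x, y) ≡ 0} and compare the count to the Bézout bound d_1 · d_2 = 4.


Common zeros: ∅; count = 0; Bézout bound = 4.

deg(f) = 2, deg(g) = 2, so Bézout bound = 4.
Scan x ∈ F_7. For each x, list the y ∈ F_7 with f(x, y) ≡ 0 and those with g(x, y) ≡ 0 (mod 7); the common zeros in that column are the intersection.
  x = 0: f ≡ 0 at y ∈ ∅; g ≡ 0 at y ∈ {1, 4}; common: ∅.
  x = 1: f ≡ 0 at y ∈ {4, 6}; g ≡ 0 at y ∈ ∅; common: ∅.
  x = 2: f ≡ 0 at y ∈ {1, 6}; g ≡ 0 at y ∈ ∅; common: ∅.
  x = 3: f ≡ 0 at y ∈ ∅; g ≡ 0 at y ∈ {1}; common: ∅.
  x = 4: f ≡ 0 at y ∈ {0, 1}; g ≡ 0 at y ∈ {3, 5}; common: ∅.
  x = 5: f ≡ 0 at y ∈ ∅; g ≡ 0 at y ∈ {3, 4}; common: ∅.
  x = 6: f ≡ 0 at y ∈ {4, 5}; g ≡ 0 at y ∈ ∅; common: ∅.
Collecting: common zeros = ∅, so the count is 0.
Comparison with the Bézout bound: 0 ≤ 4 = deg(f)·deg(g), as expected for curves with no common component (the affine F_7-count falls short of the bound because intersections may lie at infinity, over extension fields, or carry multiplicity).


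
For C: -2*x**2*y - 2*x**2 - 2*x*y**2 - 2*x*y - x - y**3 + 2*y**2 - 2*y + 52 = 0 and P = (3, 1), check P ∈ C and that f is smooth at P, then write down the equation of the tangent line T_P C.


Tangent line at P: -29*x - 37*y + 124 = 0.

Step 1: f(3, 1) = 0, so P lies on C.
Step 2: partial derivatives
  f_x(x, y) = -4*x*y - 4*x - 2*y**2 - 2*y - 1, f_y(x, y) = -2*x**2 - 4*x*y - 2*x - 3*y**2 + 4*y - 2.
  f_x(P) = -29, f_y(P) = -37 (gradient nonzero, so P is smooth).
Step 3: tangent line at P: -29·(x − 3) + -37·(y − 1) = 0.
Expanding: -29*x - 37*y + 124 = 0.


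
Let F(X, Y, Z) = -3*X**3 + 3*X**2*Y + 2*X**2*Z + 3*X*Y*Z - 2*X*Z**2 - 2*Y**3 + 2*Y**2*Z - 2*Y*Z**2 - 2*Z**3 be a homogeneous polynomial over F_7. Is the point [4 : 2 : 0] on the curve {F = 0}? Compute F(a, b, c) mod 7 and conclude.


F(4,2,0) ≡ 0 (mod 7); P is on the curve.

Evaluate F(4, 2, 0) term-by-term (mod 7).
  -3*X**3 ↦ -3·64·1·1 = -192
  3*X**2*Y ↦ 3·16·2·1 = 96
  2*X**2*Z ↦ 2·16·1·0 = 0
  3*X*Y*Z ↦ 3·4·2·0 = 0
  -2*X*Z**2 ↦ -2·4·1·0 = 0
  -2*Y**3 ↦ -2·1·8·1 = -16
  2*Y**2*Z ↦ 2·1·4·0 = 0
  -2*Y*Z**2 ↦ -2·1·2·0 = 0
  -2*Z**3 ↦ -2·1·1·0 = 0
Sum: F(4, 2, 0) = (-192) + (96) + (0) + (0) + (0) + (-16) + (0) + (0) + (0) = -112.
Reducing mod 7: -112 ≡ 0 (mod 7).
Since F(a, b, c) ≡ 0 (mod 7), P lies on the curve.


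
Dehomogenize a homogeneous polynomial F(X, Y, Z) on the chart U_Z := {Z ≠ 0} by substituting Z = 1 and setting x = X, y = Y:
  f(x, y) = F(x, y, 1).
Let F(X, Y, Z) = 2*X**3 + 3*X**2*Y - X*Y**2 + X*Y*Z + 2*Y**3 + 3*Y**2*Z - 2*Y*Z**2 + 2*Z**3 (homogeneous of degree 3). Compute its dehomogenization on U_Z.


f(x, y) = 2*x**3 + 3*x**2*y - x*y**2 + x*y + 2*y**3 + 3*y**2 - 2*y + 2

On U_Z we set Z = 1. Each monomial c·X^i·Y^j·Z^k in F becomes c·x^i·y^j·1^k = c·x^i·y^j.
Substituting Z = 1: F(X, Y, 1) = 2*x**3 + 3*x**2*y - x*y**2 + x*y + 2*y**3 + 3*y**2 - 2*y + 2.
Note: deg(f) ≤ deg(F) = 3; strict inequality happens when F is divisible by Z (lost terms).


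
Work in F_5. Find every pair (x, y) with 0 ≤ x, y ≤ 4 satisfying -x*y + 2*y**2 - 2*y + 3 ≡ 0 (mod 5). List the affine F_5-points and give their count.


Affine F_5-points: {(0, 3), (1, 2), (3, 1), (3, 4)}; count = 4.

For each of the 25 pairs (x, y) ∈ F_5², evaluate f(x, y) mod 5. Record the zeros.
  x = 0: [0↦3, 1↦3, 2↦2, 3↦0, 4↦2]  zeros at y ∈ {3}
  x = 1: [0↦3, 1↦2, 2↦0, 3↦2, 4↦3]  zeros at y ∈ {2}
  x = 2: [0↦3, 1↦1, 2↦3, 3↦4, 4↦4]  zeros at y ∈ ∅
  x = 3: [0↦3, 1↦0, 2↦1, 3↦1, 4↦0]  zeros at y ∈ {1, 4}
  x = 4: [0↦3, 1↦4, 2↦4, 3↦3, 4↦1]  zeros at y ∈ ∅
Collecting zeros: affine points = {(0, 3), (1, 2), (3, 1), (3, 4)}.
Total count |C(F_5)_aff| = 4.


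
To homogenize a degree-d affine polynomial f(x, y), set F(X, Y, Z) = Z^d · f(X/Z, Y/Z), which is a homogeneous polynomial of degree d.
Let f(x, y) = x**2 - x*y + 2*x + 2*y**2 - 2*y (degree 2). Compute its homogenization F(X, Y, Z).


F(X, Y, Z) = X**2 - X*Y + 2*X*Z + 2*Y**2 - 2*Y*Z

deg(f) = 2.
Substitute x = X/Z, y = Y/Z into f, then multiply by Z^2.
  monomial 1·x^2·y^0 ↦ 1·X^2·Y^0·Z^0.
  monomial -1·x^1·y^1 ↦ -1·X^1·Y^1·Z^0.
  monomial 2·x^1·y^0 ↦ 2·X^1·Y^0·Z^1.
  monomial 2·x^0·y^2 ↦ 2·X^0·Y^2·Z^0.
  monomial -2·x^0·y^1 ↦ -2·X^0·Y^1·Z^1.
Collecting: F(X, Y, Z) = X**2 - X*Y + 2*X*Z + 2*Y**2 - 2*Y*Z.


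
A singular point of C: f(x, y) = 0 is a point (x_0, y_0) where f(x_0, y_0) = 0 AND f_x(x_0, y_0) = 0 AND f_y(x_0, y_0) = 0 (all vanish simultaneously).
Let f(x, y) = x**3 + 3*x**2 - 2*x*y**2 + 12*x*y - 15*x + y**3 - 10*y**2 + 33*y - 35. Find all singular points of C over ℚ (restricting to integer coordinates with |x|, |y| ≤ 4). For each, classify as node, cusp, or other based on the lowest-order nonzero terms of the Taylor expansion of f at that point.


Singular points: {(-1, 3)}; classification: cusp.

Compute partial derivatives:
  f_x = 3*x**2 + 6*x - 2*y**2 + 12*y - 15.
  f_y = -4*x*y + 12*x + 3*y**2 - 20*y + 33.
Scan x_0 ∈ {−4, ..., 4}. For each x_0, f_y(x_0, y) is a polynomial in y; find its integer roots y ∈ {−4, ..., 4}, then test f_x and f at those candidates.
  x = -4: f_y(-4, y) = 3*y**2 - 4*y - 15; vanishes at y ∈ {3}. (-4, 3): f_x = 27 ≠ 0.
  x = -3: f_y(-3, y) = 3*y**2 - 8*y - 3; vanishes at y ∈ {3}. (-3, 3): f_x = 12 ≠ 0.
  x = -2: f_y(-2, y) = 3*y**2 - 12*y + 9; vanishes at y ∈ {1, 3}. (-2, 1): f_x = -5 ≠ 0; (-2, 3): f_x = 3 ≠ 0.
  x = -1: f_y(-1, y) = 3*y**2 - 16*y + 21; vanishes at y ∈ {3}. (-1, 3): f_x = 0, f = 0 — SINGULAR.
  x = 0: f_y(0, y) = 3*y**2 - 20*y + 33; vanishes at y ∈ {3}. (0, 3): f_x = 3 ≠ 0.
  x = 1: f_y(1, y) = 3*y**2 - 24*y + 45; vanishes at y ∈ {3}. (1, 3): f_x = 12 ≠ 0.
  x = 2: f_y(2, y) = 3*y**2 - 28*y + 57; vanishes at y ∈ {3}. (2, 3): f_x = 27 ≠ 0.
  x = 3: f_y(3, y) = 3*y**2 - 32*y + 69; vanishes at y ∈ {3}. (3, 3): f_x = 48 ≠ 0.
  x = 4: f_y(4, y) = 3*y**2 - 36*y + 81; vanishes at y ∈ {3}. (4, 3): f_x = 75 ≠ 0.
Only singular point on the grid: (-1, 3).
Classify: substitute x = -1 + u, y = 3 + v and expand: f = u**3 - 2*u*v**2 + v**3 + v**2.
No constant or linear terms (consistent with a singular point). Quadratic part: v**2. Cubic part: u**3 - 2*u*v**2 + v**3.
The quadratic part v**2 is a perfect square, so there is a single (double) tangent line v = 0, i.e. y = 3. Restricting the cubic part to that line (v = 0) leaves u**3 ≠ 0, so f is not divisible by v and the branch is v² ≈ -u**3 to lowest order — this is a cusp.
Classification: cusp.


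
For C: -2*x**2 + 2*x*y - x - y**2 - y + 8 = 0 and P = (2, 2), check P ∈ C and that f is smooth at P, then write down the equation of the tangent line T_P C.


Tangent line at P: -5*x - y + 12 = 0.

Step 1: f(2, 2) = 0, so P lies on C.
Step 2: partial derivatives
  f_x(x, y) = -4*x + 2*y - 1, f_y(x, y) = 2*x - 2*y - 1.
  f_x(P) = -5, f_y(P) = -1 (gradient nonzero, so P is smooth).
Step 3: tangent line at P: -5·(x − 2) + -1·(y − 2) = 0.
Expanding: -5*x - y + 12 = 0.


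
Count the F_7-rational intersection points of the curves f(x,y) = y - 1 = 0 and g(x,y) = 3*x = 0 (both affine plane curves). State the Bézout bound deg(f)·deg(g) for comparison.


Common zeros: {(0, 1)}; count = 1; Bézout bound = 1.

deg(f) = 1, deg(g) = 1, so Bézout bound = 1.
Scan x ∈ F_7. For each x, list the y ∈ F_7 with f(x, y) ≡ 0 and those with g(x, y) ≡ 0 (mod 7); the common zeros in that column are the intersection.
  x = 0: f ≡ 0 at y ∈ {1}; g ≡ 0 at y ∈ {0, 1, 2, 3, 4, 5, 6}; common: {1}.
  x = 1: f ≡ 0 at y ∈ {1}; g ≡ 0 at y ∈ ∅; common: ∅.
  x = 2: f ≡ 0 at y ∈ {1}; g ≡ 0 at y ∈ ∅; common: ∅.
  x = 3: f ≡ 0 at y ∈ {1}; g ≡ 0 at y ∈ ∅; common: ∅.
  x = 4: f ≡ 0 at y ∈ {1}; g ≡ 0 at y ∈ ∅; common: ∅.
  x = 5: f ≡ 0 at y ∈ {1}; g ≡ 0 at y ∈ ∅; common: ∅.
  x = 6: f ≡ 0 at y ∈ {1}; g ≡ 0 at y ∈ ∅; common: ∅.
Collecting: common zeros = {(0, 1)}, so the count is 1.
Comparison with the Bézout bound: 1 ≤ 1 = deg(f)·deg(g), as expected for curves with no common component (the bound is attained).


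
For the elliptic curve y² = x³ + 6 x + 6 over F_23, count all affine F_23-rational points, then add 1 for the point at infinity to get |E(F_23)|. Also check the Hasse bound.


Affine points = {(0, 11), (0, 12), (1, 6), (1, 17), (2, 7), (2, 16), (4, 5), (4, 18), (5, 0), (7, 0), (10, 10), (10, 13), (11, 0), (12, 9), (12, 14), (13, 2), (13, 21), (16, 9), (16, 14), (18, 9), (18, 14), (21, 3), (21, 20)}; affine count = 23; |E(F_23)| = 24.

Discriminant check: Δ ∝ 4a³ + 27b² = 4·6³ + 27·6² = 4·216 + 27·36 ≡ 19 (mod 23). Nonzero ⇒ E is nonsingular.
For each x ∈ F_23, compute rhs = x³ + 6·x + 6 mod 23, then count y ∈ F_23 with y² ≡ rhs.
  x = 0: rhs = 6, matching y values: 11, 12 (2 points).
  x = 1: rhs = 13, matching y values: 6, 17 (2 points).
  x = 2: rhs = 3, matching y values: 7, 16 (2 points).
  x = 3: rhs = 5, matching y values: none (0 points).
  x = 4: rhs = 2, matching y values: 5, 18 (2 points).
  x = 5: rhs = 0, matching y values: 0 (1 points).
  x = 6: rhs = 5, matching y values: none (0 points).
  x = 7: rhs = 0, matching y values: 0 (1 points).
  x = 8: rhs = 14, matching y values: none (0 points).
  x = 9: rhs = 7, matching y values: none (0 points).
  x = 10: rhs = 8, matching y values: 10, 13 (2 points).
  x = 11: rhs = 0, matching y values: 0 (1 points).
  x = 12: rhs = 12, matching y values: 9, 14 (2 points).
  x = 13: rhs = 4, matching y values: 2, 21 (2 points).
  x = 14: rhs = 5, matching y values: none (0 points).
  x = 15: rhs = 21, matching y values: none (0 points).
  x = 16: rhs = 12, matching y values: 9, 14 (2 points).
  x = 17: rhs = 7, matching y values: none (0 points).
  x = 18: rhs = 12, matching y values: 9, 14 (2 points).
  x = 19: rhs = 10, matching y values: none (0 points).
  x = 20: rhs = 7, matching y values: none (0 points).
  x = 21: rhs = 9, matching y values: 3, 20 (2 points).
  x = 22: rhs = 22, matching y values: none (0 points).
Total affine count: 23.
Full point count |E(F_23)| = 23 + 1 = 24.
Hasse bound: |24 − (23+1)| = |0| = 0 ≤ 2√23 ≈ 9.5917 ✓.


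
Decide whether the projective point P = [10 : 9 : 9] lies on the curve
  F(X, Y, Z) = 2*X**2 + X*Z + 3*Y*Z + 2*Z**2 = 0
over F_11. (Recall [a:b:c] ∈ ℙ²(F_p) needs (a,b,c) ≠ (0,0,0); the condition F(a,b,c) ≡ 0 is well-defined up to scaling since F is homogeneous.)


F(10,9,9) ≡ 2 (mod 11); P is NOT on the curve.

Evaluate F(10, 9, 9) term-by-term (mod 11).
  2*X**2 ↦ 2·100·1·1 = 200
  X*Z ↦ 1·10·1·9 = 90
  3*Y*Z ↦ 3·1·9·9 = 243
  2*Z**2 ↦ 2·1·1·81 = 162
Sum: F(10, 9, 9) = (200) + (90) + (243) + (162) = 695.
Reducing mod 11: 695 ≡ 2 (mod 11).
Since F(a, b, c) ≡ 2 ≠ 0 (mod 11), P does NOT lie on the curve.


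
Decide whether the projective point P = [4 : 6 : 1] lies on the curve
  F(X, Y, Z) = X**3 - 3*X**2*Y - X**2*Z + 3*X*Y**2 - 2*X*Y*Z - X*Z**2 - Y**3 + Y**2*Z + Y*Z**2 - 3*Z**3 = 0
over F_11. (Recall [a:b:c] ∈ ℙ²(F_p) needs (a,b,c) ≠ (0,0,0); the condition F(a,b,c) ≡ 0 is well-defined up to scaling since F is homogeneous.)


F(4,6,1) ≡ 7 (mod 11); P is NOT on the curve.

Evaluate F(4, 6, 1) term-by-term (mod 11).
  X**3 ↦ 1·64·1·1 = 64
  -3*X**2*Y ↦ -3·16·6·1 = -288
  -X**2*Z ↦ -1·16·1·1 = -16
  3*X*Y**2 ↦ 3·4·36·1 = 432
  -2*X*Y*Z ↦ -2·4·6·1 = -48
  -X*Z**2 ↦ -1·4·1·1 = -4
  -Y**3 ↦ -1·1·216·1 = -216
  Y**2*Z ↦ 1·1·36·1 = 36
  Y*Z**2 ↦ 1·1·6·1 = 6
  -3*Z**3 ↦ -3·1·1·1 = -3
Sum: F(4, 6, 1) = (64) + (-288) + (-16) + (432) + (-48) + (-4) + (-216) + (36) + (6) + (-3) = -37.
Reducing mod 11: -37 ≡ 7 (mod 11).
Since F(a, b, c) ≡ 7 ≠ 0 (mod 11), P does NOT lie on the curve.


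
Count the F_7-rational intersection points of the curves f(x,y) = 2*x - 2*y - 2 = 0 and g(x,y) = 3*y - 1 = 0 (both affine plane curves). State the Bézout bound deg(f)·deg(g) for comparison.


Common zeros: {(6, 5)}; count = 1; Bézout bound = 1.

deg(f) = 1, deg(g) = 1, so Bézout bound = 1.
Scan x ∈ F_7. For each x, list the y ∈ F_7 with f(x, y) ≡ 0 and those with g(x, y) ≡ 0 (mod 7); the common zeros in that column are the intersection.
  x = 0: f ≡ 0 at y ∈ {6}; g ≡ 0 at y ∈ {5}; common: ∅.
  x = 1: f ≡ 0 at y ∈ {0}; g ≡ 0 at y ∈ {5}; common: ∅.
  x = 2: f ≡ 0 at y ∈ {1}; g ≡ 0 at y ∈ {5}; common: ∅.
  x = 3: f ≡ 0 at y ∈ {2}; g ≡ 0 at y ∈ {5}; common: ∅.
  x = 4: f ≡ 0 at y ∈ {3}; g ≡ 0 at y ∈ {5}; common: ∅.
  x = 5: f ≡ 0 at y ∈ {4}; g ≡ 0 at y ∈ {5}; common: ∅.
  x = 6: f ≡ 0 at y ∈ {5}; g ≡ 0 at y ∈ {5}; common: {5}.
Collecting: common zeros = {(6, 5)}, so the count is 1.
Comparison with the Bézout bound: 1 ≤ 1 = deg(f)·deg(g), as expected for curves with no common component (the bound is attained).


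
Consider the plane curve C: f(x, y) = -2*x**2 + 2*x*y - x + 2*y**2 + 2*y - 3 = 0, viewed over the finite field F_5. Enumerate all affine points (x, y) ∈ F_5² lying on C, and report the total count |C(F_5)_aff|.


Affine F_5-points: {(1, 1), (1, 2), (2, 1), (3, 2), (3, 4)}; count = 5.

For each of the 25 pairs (x, y) ∈ F_5², evaluate f(x, y) mod 5. Record the zeros.
  x = 0: [0↦2, 1↦1, 2↦4, 3↦1, 4↦2]  zeros at y ∈ ∅
  x = 1: [0↦4, 1↦0, 2↦0, 3↦4, 4↦2]  zeros at y ∈ {1, 2}
  x = 2: [0↦2, 1↦0, 2↦2, 3↦3, 4↦3]  zeros at y ∈ {1}
  x = 3: [0↦1, 1↦1, 2↦0, 3↦3, 4↦0]  zeros at y ∈ {2, 4}
  x = 4: [0↦1, 1↦3, 2↦4, 3↦4, 4↦3]  zeros at y ∈ ∅
Collecting zeros: affine points = {(1, 1), (1, 2), (2, 1), (3, 2), (3, 4)}.
Total count |C(F_5)_aff| = 5.
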